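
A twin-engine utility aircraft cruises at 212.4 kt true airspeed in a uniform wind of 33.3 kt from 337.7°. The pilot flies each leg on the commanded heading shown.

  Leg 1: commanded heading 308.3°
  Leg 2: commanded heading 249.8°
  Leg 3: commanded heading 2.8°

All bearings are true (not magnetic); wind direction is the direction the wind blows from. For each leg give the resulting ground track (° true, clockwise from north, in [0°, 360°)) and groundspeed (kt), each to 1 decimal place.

Leg 1: track=303.2°, groundspeed=184.1 kt
Leg 2: track=240.8°, groundspeed=213.8 kt
Leg 3: track=7.2°, groundspeed=182.8 kt

Leg 1: heading 308.3°; drift -5.1° → track 303.2°, groundspeed 184.1 kt
Leg 2: heading 249.8°; drift -9.0° → track 240.8°, groundspeed 213.8 kt
Leg 3: heading 2.8°; drift +4.4° → track 7.2°, groundspeed 182.8 kt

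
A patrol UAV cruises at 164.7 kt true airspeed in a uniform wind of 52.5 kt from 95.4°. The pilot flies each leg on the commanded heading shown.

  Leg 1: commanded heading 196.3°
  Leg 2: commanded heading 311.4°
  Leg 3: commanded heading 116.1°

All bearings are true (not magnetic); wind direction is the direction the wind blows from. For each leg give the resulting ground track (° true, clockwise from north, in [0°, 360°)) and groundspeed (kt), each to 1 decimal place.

Leg 1: heading 196.3°; drift +16.4° → track 212.7°, groundspeed 182.1 kt
Leg 2: heading 311.4°; drift -8.5° → track 302.9°, groundspeed 209.5 kt
Leg 3: heading 116.1°; drift +9.1° → track 125.2°, groundspeed 117.1 kt

Leg 1: track=212.7°, groundspeed=182.1 kt
Leg 2: track=302.9°, groundspeed=209.5 kt
Leg 3: track=125.2°, groundspeed=117.1 kt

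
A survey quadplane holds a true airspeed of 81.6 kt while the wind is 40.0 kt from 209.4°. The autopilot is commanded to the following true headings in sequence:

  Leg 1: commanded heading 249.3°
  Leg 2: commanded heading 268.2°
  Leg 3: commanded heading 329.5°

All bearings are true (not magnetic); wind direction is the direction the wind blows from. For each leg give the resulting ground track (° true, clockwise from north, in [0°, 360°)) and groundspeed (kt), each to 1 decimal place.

Leg 1: track=276.0°, groundspeed=57.0 kt
Leg 2: track=297.5°, groundspeed=69.8 kt
Leg 3: track=348.3°, groundspeed=107.4 kt

Leg 1: heading 249.3°; drift +26.7° → track 276.0°, groundspeed 57.0 kt
Leg 2: heading 268.2°; drift +29.3° → track 297.5°, groundspeed 69.8 kt
Leg 3: heading 329.5°; drift +18.8° → track 348.3°, groundspeed 107.4 kt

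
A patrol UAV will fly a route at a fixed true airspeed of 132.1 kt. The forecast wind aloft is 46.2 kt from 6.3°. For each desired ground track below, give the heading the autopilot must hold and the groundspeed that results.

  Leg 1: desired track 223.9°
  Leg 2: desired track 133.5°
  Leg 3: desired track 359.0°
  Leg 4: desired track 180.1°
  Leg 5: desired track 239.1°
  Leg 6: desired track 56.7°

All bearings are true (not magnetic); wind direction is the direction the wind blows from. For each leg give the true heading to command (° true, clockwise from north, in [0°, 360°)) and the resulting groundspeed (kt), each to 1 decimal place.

Leg 1: heading=236.2°, groundspeed=165.7 kt
Leg 2: heading=117.3°, groundspeed=154.8 kt
Leg 3: heading=1.5°, groundspeed=86.1 kt
Leg 4: heading=177.9°, groundspeed=177.9 kt
Leg 5: heading=255.3°, groundspeed=154.8 kt
Leg 6: heading=41.1°, groundspeed=97.8 kt

Leg 1: desired track 223.9°; wind correction +12.3° → command heading 236.2°, groundspeed 165.7 kt
Leg 2: desired track 133.5°; wind correction -16.2° → command heading 117.3°, groundspeed 154.8 kt
Leg 3: desired track 359.0°; wind correction +2.5° → command heading 1.5°, groundspeed 86.1 kt
Leg 4: desired track 180.1°; wind correction -2.2° → command heading 177.9°, groundspeed 177.9 kt
Leg 5: desired track 239.1°; wind correction +16.2° → command heading 255.3°, groundspeed 154.8 kt
Leg 6: desired track 56.7°; wind correction -15.6° → command heading 41.1°, groundspeed 97.8 kt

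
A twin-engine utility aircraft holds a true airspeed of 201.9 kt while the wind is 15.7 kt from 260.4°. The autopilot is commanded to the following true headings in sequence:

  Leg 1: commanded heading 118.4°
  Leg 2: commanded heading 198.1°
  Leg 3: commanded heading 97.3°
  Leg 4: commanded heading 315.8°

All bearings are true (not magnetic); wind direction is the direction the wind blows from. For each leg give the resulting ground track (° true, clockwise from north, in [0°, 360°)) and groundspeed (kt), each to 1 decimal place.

Leg 1: track=115.8°, groundspeed=214.5 kt
Leg 2: track=194.0°, groundspeed=195.1 kt
Leg 3: track=96.1°, groundspeed=217.0 kt
Leg 4: track=319.6°, groundspeed=193.4 kt

Leg 1: heading 118.4°; drift -2.6° → track 115.8°, groundspeed 214.5 kt
Leg 2: heading 198.1°; drift -4.1° → track 194.0°, groundspeed 195.1 kt
Leg 3: heading 97.3°; drift -1.2° → track 96.1°, groundspeed 217.0 kt
Leg 4: heading 315.8°; drift +3.8° → track 319.6°, groundspeed 193.4 kt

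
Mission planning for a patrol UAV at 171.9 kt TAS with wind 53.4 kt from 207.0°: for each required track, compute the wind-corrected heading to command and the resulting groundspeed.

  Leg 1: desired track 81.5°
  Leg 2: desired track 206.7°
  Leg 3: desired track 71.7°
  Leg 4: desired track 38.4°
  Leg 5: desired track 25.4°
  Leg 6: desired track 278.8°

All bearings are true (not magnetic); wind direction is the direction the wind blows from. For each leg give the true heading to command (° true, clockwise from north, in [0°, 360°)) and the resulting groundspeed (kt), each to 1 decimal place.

Leg 1: heading=96.1°, groundspeed=197.3 kt
Leg 2: heading=206.8°, groundspeed=118.5 kt
Leg 3: heading=84.3°, groundspeed=205.7 kt
Leg 4: heading=41.9°, groundspeed=223.9 kt
Leg 5: heading=24.9°, groundspeed=225.3 kt
Leg 6: heading=261.6°, groundspeed=147.6 kt

Leg 1: desired track 81.5°; wind correction +14.6° → command heading 96.1°, groundspeed 197.3 kt
Leg 2: desired track 206.7°; wind correction +0.1° → command heading 206.8°, groundspeed 118.5 kt
Leg 3: desired track 71.7°; wind correction +12.6° → command heading 84.3°, groundspeed 205.7 kt
Leg 4: desired track 38.4°; wind correction +3.5° → command heading 41.9°, groundspeed 223.9 kt
Leg 5: desired track 25.4°; wind correction -0.5° → command heading 24.9°, groundspeed 225.3 kt
Leg 6: desired track 278.8°; wind correction -17.2° → command heading 261.6°, groundspeed 147.6 kt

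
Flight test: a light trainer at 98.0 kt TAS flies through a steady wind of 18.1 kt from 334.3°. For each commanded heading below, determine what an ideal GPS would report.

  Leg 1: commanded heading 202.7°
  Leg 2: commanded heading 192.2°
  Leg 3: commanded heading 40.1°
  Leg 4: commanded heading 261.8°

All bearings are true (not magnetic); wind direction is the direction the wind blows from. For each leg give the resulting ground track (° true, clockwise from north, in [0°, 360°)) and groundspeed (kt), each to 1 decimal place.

Leg 1: track=195.7°, groundspeed=110.8 kt
Leg 2: track=186.5°, groundspeed=112.8 kt
Leg 3: track=50.4°, groundspeed=92.1 kt
Leg 4: track=251.2°, groundspeed=94.2 kt

Leg 1: heading 202.7°; drift -7.0° → track 195.7°, groundspeed 110.8 kt
Leg 2: heading 192.2°; drift -5.7° → track 186.5°, groundspeed 112.8 kt
Leg 3: heading 40.1°; drift +10.3° → track 50.4°, groundspeed 92.1 kt
Leg 4: heading 261.8°; drift -10.6° → track 251.2°, groundspeed 94.2 kt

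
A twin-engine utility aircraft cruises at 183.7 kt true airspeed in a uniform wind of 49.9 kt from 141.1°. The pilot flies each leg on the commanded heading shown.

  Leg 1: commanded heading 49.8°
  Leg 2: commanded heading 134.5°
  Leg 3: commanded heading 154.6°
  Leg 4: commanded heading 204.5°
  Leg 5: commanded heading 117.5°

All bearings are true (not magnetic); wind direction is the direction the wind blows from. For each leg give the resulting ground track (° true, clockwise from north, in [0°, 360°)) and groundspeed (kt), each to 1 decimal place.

Leg 1: heading 49.8°; drift -15.1° → track 34.7°, groundspeed 191.4 kt
Leg 2: heading 134.5°; drift -2.4° → track 132.1°, groundspeed 134.3 kt
Leg 3: heading 154.6°; drift +4.9° → track 159.5°, groundspeed 135.7 kt
Leg 4: heading 204.5°; drift +15.5° → track 220.0°, groundspeed 167.4 kt
Leg 5: heading 117.5°; drift -8.2° → track 109.3°, groundspeed 139.4 kt

Leg 1: track=34.7°, groundspeed=191.4 kt
Leg 2: track=132.1°, groundspeed=134.3 kt
Leg 3: track=159.5°, groundspeed=135.7 kt
Leg 4: track=220.0°, groundspeed=167.4 kt
Leg 5: track=109.3°, groundspeed=139.4 kt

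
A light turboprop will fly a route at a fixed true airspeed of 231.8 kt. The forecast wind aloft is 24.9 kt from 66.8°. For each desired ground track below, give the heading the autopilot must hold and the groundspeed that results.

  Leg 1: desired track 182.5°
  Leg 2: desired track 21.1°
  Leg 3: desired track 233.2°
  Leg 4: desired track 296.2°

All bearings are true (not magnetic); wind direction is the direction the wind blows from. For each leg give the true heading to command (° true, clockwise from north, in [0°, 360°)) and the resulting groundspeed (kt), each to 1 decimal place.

Leg 1: desired track 182.5°; wind correction -5.6° → command heading 176.9°, groundspeed 241.5 kt
Leg 2: desired track 21.1°; wind correction +4.4° → command heading 25.5°, groundspeed 213.7 kt
Leg 3: desired track 233.2°; wind correction -1.4° → command heading 231.8°, groundspeed 255.9 kt
Leg 4: desired track 296.2°; wind correction +4.7° → command heading 300.9°, groundspeed 247.2 kt

Leg 1: heading=176.9°, groundspeed=241.5 kt
Leg 2: heading=25.5°, groundspeed=213.7 kt
Leg 3: heading=231.8°, groundspeed=255.9 kt
Leg 4: heading=300.9°, groundspeed=247.2 kt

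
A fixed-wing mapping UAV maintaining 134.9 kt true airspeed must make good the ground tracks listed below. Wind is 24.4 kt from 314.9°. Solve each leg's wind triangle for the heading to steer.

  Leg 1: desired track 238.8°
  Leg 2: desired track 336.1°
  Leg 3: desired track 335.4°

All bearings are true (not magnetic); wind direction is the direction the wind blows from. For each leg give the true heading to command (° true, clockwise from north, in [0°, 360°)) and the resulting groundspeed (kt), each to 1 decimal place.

Leg 1: desired track 238.8°; wind correction +10.1° → command heading 248.9°, groundspeed 126.9 kt
Leg 2: desired track 336.1°; wind correction -3.8° → command heading 332.3°, groundspeed 111.9 kt
Leg 3: desired track 335.4°; wind correction -3.6° → command heading 331.8°, groundspeed 111.8 kt

Leg 1: heading=248.9°, groundspeed=126.9 kt
Leg 2: heading=332.3°, groundspeed=111.9 kt
Leg 3: heading=331.8°, groundspeed=111.8 kt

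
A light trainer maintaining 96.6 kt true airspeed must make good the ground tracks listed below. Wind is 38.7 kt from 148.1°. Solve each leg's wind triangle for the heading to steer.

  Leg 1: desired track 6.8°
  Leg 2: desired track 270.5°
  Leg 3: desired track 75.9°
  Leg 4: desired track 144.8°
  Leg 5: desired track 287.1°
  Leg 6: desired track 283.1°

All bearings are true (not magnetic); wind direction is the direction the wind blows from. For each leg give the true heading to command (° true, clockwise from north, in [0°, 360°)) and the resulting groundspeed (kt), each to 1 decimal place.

Leg 1: heading=21.3°, groundspeed=123.7 kt
Leg 2: heading=250.7°, groundspeed=111.6 kt
Leg 3: heading=98.3°, groundspeed=77.5 kt
Leg 4: heading=146.1°, groundspeed=57.9 kt
Leg 5: heading=271.9°, groundspeed=122.4 kt
Leg 6: heading=266.6°, groundspeed=120.0 kt

Leg 1: desired track 6.8°; wind correction +14.5° → command heading 21.3°, groundspeed 123.7 kt
Leg 2: desired track 270.5°; wind correction -19.8° → command heading 250.7°, groundspeed 111.6 kt
Leg 3: desired track 75.9°; wind correction +22.4° → command heading 98.3°, groundspeed 77.5 kt
Leg 4: desired track 144.8°; wind correction +1.3° → command heading 146.1°, groundspeed 57.9 kt
Leg 5: desired track 287.1°; wind correction -15.2° → command heading 271.9°, groundspeed 122.4 kt
Leg 6: desired track 283.1°; wind correction -16.5° → command heading 266.6°, groundspeed 120.0 kt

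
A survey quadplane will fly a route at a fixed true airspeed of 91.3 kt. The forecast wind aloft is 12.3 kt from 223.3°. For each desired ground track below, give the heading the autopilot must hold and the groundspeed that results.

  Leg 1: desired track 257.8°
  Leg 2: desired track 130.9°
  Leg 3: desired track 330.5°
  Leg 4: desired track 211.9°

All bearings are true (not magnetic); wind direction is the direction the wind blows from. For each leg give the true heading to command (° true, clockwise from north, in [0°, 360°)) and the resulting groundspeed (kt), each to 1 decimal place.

Leg 1: desired track 257.8°; wind correction -4.4° → command heading 253.4°, groundspeed 80.9 kt
Leg 2: desired track 130.9°; wind correction +7.7° → command heading 138.6°, groundspeed 91.0 kt
Leg 3: desired track 330.5°; wind correction -7.4° → command heading 323.1°, groundspeed 94.2 kt
Leg 4: desired track 211.9°; wind correction +1.5° → command heading 213.4°, groundspeed 79.2 kt

Leg 1: heading=253.4°, groundspeed=80.9 kt
Leg 2: heading=138.6°, groundspeed=91.0 kt
Leg 3: heading=323.1°, groundspeed=94.2 kt
Leg 4: heading=213.4°, groundspeed=79.2 kt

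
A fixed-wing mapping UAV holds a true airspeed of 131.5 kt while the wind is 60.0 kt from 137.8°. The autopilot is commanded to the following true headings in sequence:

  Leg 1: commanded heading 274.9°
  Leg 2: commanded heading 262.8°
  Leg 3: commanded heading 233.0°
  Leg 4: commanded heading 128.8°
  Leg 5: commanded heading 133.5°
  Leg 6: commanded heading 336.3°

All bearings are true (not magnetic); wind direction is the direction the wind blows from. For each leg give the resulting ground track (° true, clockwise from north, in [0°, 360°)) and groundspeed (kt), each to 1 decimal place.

Leg 1: heading 274.9°; drift +13.1° → track 288.0°, groundspeed 180.1 kt
Leg 2: heading 262.8°; drift +16.5° → track 279.3°, groundspeed 173.0 kt
Leg 3: heading 233.0°; drift +23.6° → track 256.6°, groundspeed 149.4 kt
Leg 4: heading 128.8°; drift -7.4° → track 121.4°, groundspeed 72.8 kt
Leg 5: heading 133.5°; drift -3.6° → track 129.9°, groundspeed 71.8 kt
Leg 6: heading 336.3°; drift -5.8° → track 330.5°, groundspeed 189.4 kt

Leg 1: track=288.0°, groundspeed=180.1 kt
Leg 2: track=279.3°, groundspeed=173.0 kt
Leg 3: track=256.6°, groundspeed=149.4 kt
Leg 4: track=121.4°, groundspeed=72.8 kt
Leg 5: track=129.9°, groundspeed=71.8 kt
Leg 6: track=330.5°, groundspeed=189.4 kt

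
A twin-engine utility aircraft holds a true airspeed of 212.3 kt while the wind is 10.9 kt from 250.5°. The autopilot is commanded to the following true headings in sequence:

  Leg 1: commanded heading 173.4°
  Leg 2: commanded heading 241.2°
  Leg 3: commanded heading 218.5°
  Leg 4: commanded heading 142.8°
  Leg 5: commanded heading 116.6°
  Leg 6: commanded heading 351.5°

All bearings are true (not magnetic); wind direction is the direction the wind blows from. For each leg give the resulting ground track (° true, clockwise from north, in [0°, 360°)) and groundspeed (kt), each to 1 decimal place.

Leg 1: heading 173.4°; drift -2.9° → track 170.5°, groundspeed 210.1 kt
Leg 2: heading 241.2°; drift -0.5° → track 240.7°, groundspeed 201.6 kt
Leg 3: heading 218.5°; drift -1.6° → track 216.9°, groundspeed 203.1 kt
Leg 4: heading 142.8°; drift -2.8° → track 140.0°, groundspeed 215.9 kt
Leg 5: heading 116.6°; drift -2.0° → track 114.6°, groundspeed 220.0 kt
Leg 6: heading 351.5°; drift +2.9° → track 354.4°, groundspeed 214.6 kt

Leg 1: track=170.5°, groundspeed=210.1 kt
Leg 2: track=240.7°, groundspeed=201.6 kt
Leg 3: track=216.9°, groundspeed=203.1 kt
Leg 4: track=140.0°, groundspeed=215.9 kt
Leg 5: track=114.6°, groundspeed=220.0 kt
Leg 6: track=354.4°, groundspeed=214.6 kt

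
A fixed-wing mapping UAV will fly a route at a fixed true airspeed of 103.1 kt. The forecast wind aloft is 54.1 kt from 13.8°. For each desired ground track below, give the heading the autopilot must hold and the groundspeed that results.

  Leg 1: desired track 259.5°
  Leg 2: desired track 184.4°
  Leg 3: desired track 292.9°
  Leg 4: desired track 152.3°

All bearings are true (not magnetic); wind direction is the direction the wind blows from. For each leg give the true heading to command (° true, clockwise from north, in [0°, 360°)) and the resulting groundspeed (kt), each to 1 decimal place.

Leg 1: heading=288.1°, groundspeed=112.8 kt
Leg 2: heading=179.5°, groundspeed=156.1 kt
Leg 3: heading=324.1°, groundspeed=79.6 kt
Leg 4: heading=132.0°, groundspeed=137.2 kt

Leg 1: desired track 259.5°; wind correction +28.6° → command heading 288.1°, groundspeed 112.8 kt
Leg 2: desired track 184.4°; wind correction -4.9° → command heading 179.5°, groundspeed 156.1 kt
Leg 3: desired track 292.9°; wind correction +31.2° → command heading 324.1°, groundspeed 79.6 kt
Leg 4: desired track 152.3°; wind correction -20.3° → command heading 132.0°, groundspeed 137.2 kt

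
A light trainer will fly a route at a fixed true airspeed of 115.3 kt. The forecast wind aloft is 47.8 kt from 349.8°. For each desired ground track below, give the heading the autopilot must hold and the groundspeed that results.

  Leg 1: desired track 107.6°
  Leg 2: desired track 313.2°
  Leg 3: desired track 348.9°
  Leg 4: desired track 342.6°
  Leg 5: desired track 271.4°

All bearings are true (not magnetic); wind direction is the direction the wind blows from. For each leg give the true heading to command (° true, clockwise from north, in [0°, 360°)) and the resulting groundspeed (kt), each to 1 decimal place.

Leg 1: heading=86.1°, groundspeed=129.6 kt
Leg 2: heading=327.5°, groundspeed=73.3 kt
Leg 3: heading=349.3°, groundspeed=67.5 kt
Leg 4: heading=345.6°, groundspeed=67.7 kt
Leg 5: heading=295.4°, groundspeed=95.8 kt

Leg 1: desired track 107.6°; wind correction -21.5° → command heading 86.1°, groundspeed 129.6 kt
Leg 2: desired track 313.2°; wind correction +14.3° → command heading 327.5°, groundspeed 73.3 kt
Leg 3: desired track 348.9°; wind correction +0.4° → command heading 349.3°, groundspeed 67.5 kt
Leg 4: desired track 342.6°; wind correction +3.0° → command heading 345.6°, groundspeed 67.7 kt
Leg 5: desired track 271.4°; wind correction +24.0° → command heading 295.4°, groundspeed 95.8 kt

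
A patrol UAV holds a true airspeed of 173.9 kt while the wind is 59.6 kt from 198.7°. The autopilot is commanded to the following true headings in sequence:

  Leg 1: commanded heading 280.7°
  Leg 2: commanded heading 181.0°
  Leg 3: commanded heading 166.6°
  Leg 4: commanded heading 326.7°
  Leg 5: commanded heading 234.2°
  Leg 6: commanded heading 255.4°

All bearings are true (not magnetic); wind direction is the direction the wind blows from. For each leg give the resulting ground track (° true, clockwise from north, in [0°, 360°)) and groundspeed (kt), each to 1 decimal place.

Leg 1: track=300.3°, groundspeed=175.8 kt
Leg 2: track=172.2°, groundspeed=118.5 kt
Leg 3: track=152.2°, groundspeed=127.4 kt
Leg 4: track=339.3°, groundspeed=215.8 kt
Leg 5: track=249.6°, groundspeed=130.1 kt
Leg 6: track=274.8°, groundspeed=149.7 kt

Leg 1: heading 280.7°; drift +19.6° → track 300.3°, groundspeed 175.8 kt
Leg 2: heading 181.0°; drift -8.8° → track 172.2°, groundspeed 118.5 kt
Leg 3: heading 166.6°; drift -14.4° → track 152.2°, groundspeed 127.4 kt
Leg 4: heading 326.7°; drift +12.6° → track 339.3°, groundspeed 215.8 kt
Leg 5: heading 234.2°; drift +15.4° → track 249.6°, groundspeed 130.1 kt
Leg 6: heading 255.4°; drift +19.4° → track 274.8°, groundspeed 149.7 kt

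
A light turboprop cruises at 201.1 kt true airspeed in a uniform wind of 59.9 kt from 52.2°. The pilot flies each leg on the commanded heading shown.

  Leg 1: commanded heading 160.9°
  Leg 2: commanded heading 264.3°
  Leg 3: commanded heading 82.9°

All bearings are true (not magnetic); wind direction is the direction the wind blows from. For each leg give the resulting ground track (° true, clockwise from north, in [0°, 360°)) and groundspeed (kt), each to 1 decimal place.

Leg 1: track=175.3°, groundspeed=227.5 kt
Leg 2: track=257.1°, groundspeed=253.8 kt
Leg 3: track=94.5°, groundspeed=152.7 kt

Leg 1: heading 160.9°; drift +14.4° → track 175.3°, groundspeed 227.5 kt
Leg 2: heading 264.3°; drift -7.2° → track 257.1°, groundspeed 253.8 kt
Leg 3: heading 82.9°; drift +11.6° → track 94.5°, groundspeed 152.7 kt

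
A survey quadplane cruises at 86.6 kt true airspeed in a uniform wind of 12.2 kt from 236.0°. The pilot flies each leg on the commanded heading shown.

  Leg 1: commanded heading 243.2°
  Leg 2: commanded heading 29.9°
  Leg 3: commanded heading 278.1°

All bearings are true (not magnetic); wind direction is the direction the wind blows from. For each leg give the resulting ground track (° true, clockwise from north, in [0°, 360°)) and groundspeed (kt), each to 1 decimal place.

Leg 1: heading 243.2°; drift +1.2° → track 244.4°, groundspeed 74.5 kt
Leg 2: heading 29.9°; drift +3.1° → track 33.0°, groundspeed 97.7 kt
Leg 3: heading 278.1°; drift +6.0° → track 284.1°, groundspeed 78.0 kt

Leg 1: track=244.4°, groundspeed=74.5 kt
Leg 2: track=33.0°, groundspeed=97.7 kt
Leg 3: track=284.1°, groundspeed=78.0 kt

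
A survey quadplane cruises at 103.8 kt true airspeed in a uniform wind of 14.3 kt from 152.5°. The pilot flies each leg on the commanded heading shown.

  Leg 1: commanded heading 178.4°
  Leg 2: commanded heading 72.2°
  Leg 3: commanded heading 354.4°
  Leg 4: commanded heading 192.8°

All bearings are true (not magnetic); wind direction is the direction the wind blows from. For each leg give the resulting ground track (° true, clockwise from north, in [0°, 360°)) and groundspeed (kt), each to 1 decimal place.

Leg 1: heading 178.4°; drift +3.9° → track 182.3°, groundspeed 91.2 kt
Leg 2: heading 72.2°; drift -7.9° → track 64.3°, groundspeed 102.4 kt
Leg 3: heading 354.4°; drift -2.6° → track 351.8°, groundspeed 117.2 kt
Leg 4: heading 192.8°; drift +5.7° → track 198.5°, groundspeed 93.4 kt

Leg 1: track=182.3°, groundspeed=91.2 kt
Leg 2: track=64.3°, groundspeed=102.4 kt
Leg 3: track=351.8°, groundspeed=117.2 kt
Leg 4: track=198.5°, groundspeed=93.4 kt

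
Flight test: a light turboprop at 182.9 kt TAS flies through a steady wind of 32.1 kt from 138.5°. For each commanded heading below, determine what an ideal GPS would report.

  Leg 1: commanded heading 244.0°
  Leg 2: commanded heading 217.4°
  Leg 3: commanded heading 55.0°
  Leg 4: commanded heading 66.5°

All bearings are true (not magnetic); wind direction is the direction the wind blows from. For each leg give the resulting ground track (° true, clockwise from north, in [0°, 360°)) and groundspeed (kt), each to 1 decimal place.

Leg 1: heading 244.0°; drift +9.2° → track 253.2°, groundspeed 194.0 kt
Leg 2: heading 217.4°; drift +10.1° → track 227.5°, groundspeed 179.5 kt
Leg 3: heading 55.0°; drift -10.1° → track 44.9°, groundspeed 182.1 kt
Leg 4: heading 66.5°; drift -10.0° → track 56.5°, groundspeed 175.7 kt

Leg 1: track=253.2°, groundspeed=194.0 kt
Leg 2: track=227.5°, groundspeed=179.5 kt
Leg 3: track=44.9°, groundspeed=182.1 kt
Leg 4: track=56.5°, groundspeed=175.7 kt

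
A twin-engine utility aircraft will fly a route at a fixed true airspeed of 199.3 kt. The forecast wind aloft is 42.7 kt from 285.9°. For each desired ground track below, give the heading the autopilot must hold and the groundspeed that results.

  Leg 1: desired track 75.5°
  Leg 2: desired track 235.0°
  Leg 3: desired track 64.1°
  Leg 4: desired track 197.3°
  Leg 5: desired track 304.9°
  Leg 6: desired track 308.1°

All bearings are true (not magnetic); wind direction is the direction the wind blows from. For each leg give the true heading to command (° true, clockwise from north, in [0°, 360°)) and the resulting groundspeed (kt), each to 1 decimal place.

Leg 1: heading=69.3°, groundspeed=235.0 kt
Leg 2: heading=244.6°, groundspeed=169.6 kt
Leg 3: heading=55.9°, groundspeed=229.1 kt
Leg 4: heading=209.7°, groundspeed=193.6 kt
Leg 5: heading=300.9°, groundspeed=158.4 kt
Leg 6: heading=303.5°, groundspeed=159.1 kt

Leg 1: desired track 75.5°; wind correction -6.2° → command heading 69.3°, groundspeed 235.0 kt
Leg 2: desired track 235.0°; wind correction +9.6° → command heading 244.6°, groundspeed 169.6 kt
Leg 3: desired track 64.1°; wind correction -8.2° → command heading 55.9°, groundspeed 229.1 kt
Leg 4: desired track 197.3°; wind correction +12.4° → command heading 209.7°, groundspeed 193.6 kt
Leg 5: desired track 304.9°; wind correction -4.0° → command heading 300.9°, groundspeed 158.4 kt
Leg 6: desired track 308.1°; wind correction -4.6° → command heading 303.5°, groundspeed 159.1 kt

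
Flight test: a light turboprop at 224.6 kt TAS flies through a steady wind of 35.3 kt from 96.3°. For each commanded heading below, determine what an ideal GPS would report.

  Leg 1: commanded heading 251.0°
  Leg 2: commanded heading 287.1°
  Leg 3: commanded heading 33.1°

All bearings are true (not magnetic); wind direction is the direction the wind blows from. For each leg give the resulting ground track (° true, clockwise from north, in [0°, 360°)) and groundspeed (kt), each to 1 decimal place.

Leg 1: track=254.4°, groundspeed=257.0 kt
Leg 2: track=285.6°, groundspeed=259.4 kt
Leg 3: track=24.5°, groundspeed=211.0 kt

Leg 1: heading 251.0°; drift +3.4° → track 254.4°, groundspeed 257.0 kt
Leg 2: heading 287.1°; drift -1.5° → track 285.6°, groundspeed 259.4 kt
Leg 3: heading 33.1°; drift -8.6° → track 24.5°, groundspeed 211.0 kt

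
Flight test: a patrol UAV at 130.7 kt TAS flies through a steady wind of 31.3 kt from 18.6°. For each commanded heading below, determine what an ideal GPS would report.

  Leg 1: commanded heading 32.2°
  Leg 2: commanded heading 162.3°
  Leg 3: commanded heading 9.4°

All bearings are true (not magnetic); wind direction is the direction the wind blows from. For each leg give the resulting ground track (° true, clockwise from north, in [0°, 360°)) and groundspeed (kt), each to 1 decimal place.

Leg 1: heading 32.2°; drift +4.2° → track 36.4°, groundspeed 100.5 kt
Leg 2: heading 162.3°; drift +6.8° → track 169.1°, groundspeed 157.0 kt
Leg 3: heading 9.4°; drift -2.9° → track 6.5°, groundspeed 99.9 kt

Leg 1: track=36.4°, groundspeed=100.5 kt
Leg 2: track=169.1°, groundspeed=157.0 kt
Leg 3: track=6.5°, groundspeed=99.9 kt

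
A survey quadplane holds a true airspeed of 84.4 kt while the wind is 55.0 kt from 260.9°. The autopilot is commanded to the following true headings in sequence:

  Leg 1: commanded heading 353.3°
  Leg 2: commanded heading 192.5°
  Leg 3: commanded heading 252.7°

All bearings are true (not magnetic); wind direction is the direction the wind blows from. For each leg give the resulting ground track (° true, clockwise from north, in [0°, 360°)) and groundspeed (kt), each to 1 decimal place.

Leg 1: heading 353.3°; drift +32.4° → track 25.7°, groundspeed 102.7 kt
Leg 2: heading 192.5°; drift -38.6° → track 153.9°, groundspeed 82.0 kt
Leg 3: heading 252.7°; drift -14.7° → track 238.0°, groundspeed 31.0 kt

Leg 1: track=25.7°, groundspeed=102.7 kt
Leg 2: track=153.9°, groundspeed=82.0 kt
Leg 3: track=238.0°, groundspeed=31.0 kt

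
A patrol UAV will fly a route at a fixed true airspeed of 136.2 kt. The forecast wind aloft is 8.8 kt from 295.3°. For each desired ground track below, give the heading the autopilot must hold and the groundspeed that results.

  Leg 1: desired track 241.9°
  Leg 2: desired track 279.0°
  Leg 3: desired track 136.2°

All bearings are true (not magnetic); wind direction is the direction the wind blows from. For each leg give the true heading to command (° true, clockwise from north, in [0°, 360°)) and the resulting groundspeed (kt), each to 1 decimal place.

Leg 1: desired track 241.9°; wind correction +3.0° → command heading 244.9°, groundspeed 130.8 kt
Leg 2: desired track 279.0°; wind correction +1.0° → command heading 280.0°, groundspeed 127.7 kt
Leg 3: desired track 136.2°; wind correction +1.3° → command heading 137.5°, groundspeed 144.4 kt

Leg 1: heading=244.9°, groundspeed=130.8 kt
Leg 2: heading=280.0°, groundspeed=127.7 kt
Leg 3: heading=137.5°, groundspeed=144.4 kt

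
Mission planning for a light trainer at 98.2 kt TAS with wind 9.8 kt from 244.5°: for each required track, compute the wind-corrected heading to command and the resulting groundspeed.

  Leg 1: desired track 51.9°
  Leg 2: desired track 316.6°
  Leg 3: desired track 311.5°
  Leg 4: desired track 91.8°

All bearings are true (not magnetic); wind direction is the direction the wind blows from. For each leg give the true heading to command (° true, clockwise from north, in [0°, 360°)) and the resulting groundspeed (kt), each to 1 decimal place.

Leg 1: desired track 51.9°; wind correction -1.2° → command heading 50.7°, groundspeed 107.7 kt
Leg 2: desired track 316.6°; wind correction -5.4° → command heading 311.2°, groundspeed 94.7 kt
Leg 3: desired track 311.5°; wind correction -5.3° → command heading 306.2°, groundspeed 94.0 kt
Leg 4: desired track 91.8°; wind correction +2.6° → command heading 94.4°, groundspeed 106.8 kt

Leg 1: heading=50.7°, groundspeed=107.7 kt
Leg 2: heading=311.2°, groundspeed=94.7 kt
Leg 3: heading=306.2°, groundspeed=94.0 kt
Leg 4: heading=94.4°, groundspeed=106.8 kt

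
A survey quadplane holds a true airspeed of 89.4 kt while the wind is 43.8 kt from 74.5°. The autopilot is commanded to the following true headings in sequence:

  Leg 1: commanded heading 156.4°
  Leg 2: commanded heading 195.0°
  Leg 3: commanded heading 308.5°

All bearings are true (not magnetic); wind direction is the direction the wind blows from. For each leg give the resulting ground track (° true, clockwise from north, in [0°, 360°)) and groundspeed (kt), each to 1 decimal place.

Leg 1: heading 156.4°; drift +27.5° → track 183.9°, groundspeed 93.8 kt
Leg 2: heading 195.0°; drift +18.7° → track 213.7°, groundspeed 117.8 kt
Leg 3: heading 308.5°; drift -17.1° → track 291.4°, groundspeed 120.5 kt

Leg 1: track=183.9°, groundspeed=93.8 kt
Leg 2: track=213.7°, groundspeed=117.8 kt
Leg 3: track=291.4°, groundspeed=120.5 kt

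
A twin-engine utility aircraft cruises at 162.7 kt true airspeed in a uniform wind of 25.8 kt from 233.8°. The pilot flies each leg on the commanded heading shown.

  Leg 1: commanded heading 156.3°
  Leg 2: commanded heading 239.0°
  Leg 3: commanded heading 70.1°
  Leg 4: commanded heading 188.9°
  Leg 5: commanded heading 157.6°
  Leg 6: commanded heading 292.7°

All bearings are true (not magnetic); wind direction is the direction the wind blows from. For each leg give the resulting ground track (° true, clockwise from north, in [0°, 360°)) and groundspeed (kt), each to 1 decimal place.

Leg 1: track=147.2°, groundspeed=159.1 kt
Leg 2: track=240.0°, groundspeed=137.0 kt
Leg 3: track=67.9°, groundspeed=187.6 kt
Leg 4: track=181.7°, groundspeed=145.6 kt
Leg 5: track=148.5°, groundspeed=158.5 kt
Leg 6: track=301.1°, groundspeed=151.0 kt

Leg 1: heading 156.3°; drift -9.1° → track 147.2°, groundspeed 159.1 kt
Leg 2: heading 239.0°; drift +1.0° → track 240.0°, groundspeed 137.0 kt
Leg 3: heading 70.1°; drift -2.2° → track 67.9°, groundspeed 187.6 kt
Leg 4: heading 188.9°; drift -7.2° → track 181.7°, groundspeed 145.6 kt
Leg 5: heading 157.6°; drift -9.1° → track 148.5°, groundspeed 158.5 kt
Leg 6: heading 292.7°; drift +8.4° → track 301.1°, groundspeed 151.0 kt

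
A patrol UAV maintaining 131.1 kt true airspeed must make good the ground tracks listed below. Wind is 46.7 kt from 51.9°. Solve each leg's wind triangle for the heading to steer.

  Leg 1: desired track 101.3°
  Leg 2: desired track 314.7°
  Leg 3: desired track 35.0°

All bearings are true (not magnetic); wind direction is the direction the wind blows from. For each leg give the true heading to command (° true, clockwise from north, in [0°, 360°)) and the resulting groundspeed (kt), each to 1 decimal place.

Leg 1: heading=85.6°, groundspeed=95.8 kt
Leg 2: heading=335.4°, groundspeed=128.5 kt
Leg 3: heading=40.9°, groundspeed=85.7 kt

Leg 1: desired track 101.3°; wind correction -15.7° → command heading 85.6°, groundspeed 95.8 kt
Leg 2: desired track 314.7°; wind correction +20.7° → command heading 335.4°, groundspeed 128.5 kt
Leg 3: desired track 35.0°; wind correction +5.9° → command heading 40.9°, groundspeed 85.7 kt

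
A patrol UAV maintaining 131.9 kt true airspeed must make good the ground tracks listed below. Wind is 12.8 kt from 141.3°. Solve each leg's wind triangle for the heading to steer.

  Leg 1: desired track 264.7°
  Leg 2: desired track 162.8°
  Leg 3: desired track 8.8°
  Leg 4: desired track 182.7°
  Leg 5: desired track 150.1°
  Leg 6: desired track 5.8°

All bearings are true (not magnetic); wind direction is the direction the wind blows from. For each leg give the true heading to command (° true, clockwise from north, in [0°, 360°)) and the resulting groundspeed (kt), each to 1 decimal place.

Leg 1: desired track 264.7°; wind correction -4.6° → command heading 260.1°, groundspeed 138.5 kt
Leg 2: desired track 162.8°; wind correction -2.0° → command heading 160.8°, groundspeed 119.9 kt
Leg 3: desired track 8.8°; wind correction +4.1° → command heading 12.9°, groundspeed 140.2 kt
Leg 4: desired track 182.7°; wind correction -3.7° → command heading 179.0°, groundspeed 122.0 kt
Leg 5: desired track 150.1°; wind correction -0.9° → command heading 149.2°, groundspeed 119.2 kt
Leg 6: desired track 5.8°; wind correction +3.9° → command heading 9.7°, groundspeed 140.7 kt

Leg 1: heading=260.1°, groundspeed=138.5 kt
Leg 2: heading=160.8°, groundspeed=119.9 kt
Leg 3: heading=12.9°, groundspeed=140.2 kt
Leg 4: heading=179.0°, groundspeed=122.0 kt
Leg 5: heading=149.2°, groundspeed=119.2 kt
Leg 6: heading=9.7°, groundspeed=140.7 kt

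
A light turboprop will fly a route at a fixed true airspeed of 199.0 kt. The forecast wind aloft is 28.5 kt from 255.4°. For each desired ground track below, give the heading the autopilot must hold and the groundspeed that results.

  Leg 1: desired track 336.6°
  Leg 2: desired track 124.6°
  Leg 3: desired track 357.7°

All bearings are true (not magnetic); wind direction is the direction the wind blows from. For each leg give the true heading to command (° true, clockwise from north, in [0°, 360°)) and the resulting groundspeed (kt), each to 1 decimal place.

Leg 1: desired track 336.6°; wind correction -8.1° → command heading 328.5°, groundspeed 192.6 kt
Leg 2: desired track 124.6°; wind correction +6.2° → command heading 130.8°, groundspeed 216.4 kt
Leg 3: desired track 357.7°; wind correction -8.0° → command heading 349.7°, groundspeed 203.1 kt

Leg 1: heading=328.5°, groundspeed=192.6 kt
Leg 2: heading=130.8°, groundspeed=216.4 kt
Leg 3: heading=349.7°, groundspeed=203.1 kt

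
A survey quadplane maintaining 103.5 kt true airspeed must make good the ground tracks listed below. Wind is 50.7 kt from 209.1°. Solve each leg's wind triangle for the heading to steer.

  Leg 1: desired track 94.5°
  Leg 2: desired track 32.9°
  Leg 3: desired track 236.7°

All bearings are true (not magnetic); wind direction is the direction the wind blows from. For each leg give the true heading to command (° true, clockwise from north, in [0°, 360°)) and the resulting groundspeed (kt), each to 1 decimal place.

Leg 1: heading=120.9°, groundspeed=113.8 kt
Leg 2: heading=34.8°, groundspeed=154.0 kt
Leg 3: heading=223.6°, groundspeed=55.9 kt

Leg 1: desired track 94.5°; wind correction +26.4° → command heading 120.9°, groundspeed 113.8 kt
Leg 2: desired track 32.9°; wind correction +1.9° → command heading 34.8°, groundspeed 154.0 kt
Leg 3: desired track 236.7°; wind correction -13.1° → command heading 223.6°, groundspeed 55.9 kt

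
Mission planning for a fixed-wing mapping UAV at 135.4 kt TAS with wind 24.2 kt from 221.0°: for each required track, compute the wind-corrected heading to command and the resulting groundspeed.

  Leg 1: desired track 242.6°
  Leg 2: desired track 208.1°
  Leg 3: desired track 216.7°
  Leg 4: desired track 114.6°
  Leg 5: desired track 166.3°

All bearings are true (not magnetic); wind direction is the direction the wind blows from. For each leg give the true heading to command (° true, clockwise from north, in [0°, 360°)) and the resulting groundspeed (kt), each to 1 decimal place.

Leg 1: desired track 242.6°; wind correction -3.8° → command heading 238.8°, groundspeed 112.6 kt
Leg 2: desired track 208.1°; wind correction +2.3° → command heading 210.4°, groundspeed 111.7 kt
Leg 3: desired track 216.7°; wind correction +0.8° → command heading 217.5°, groundspeed 111.3 kt
Leg 4: desired track 114.6°; wind correction +9.9° → command heading 124.5°, groundspeed 140.2 kt
Leg 5: desired track 166.3°; wind correction +8.4° → command heading 174.7°, groundspeed 120.0 kt

Leg 1: heading=238.8°, groundspeed=112.6 kt
Leg 2: heading=210.4°, groundspeed=111.7 kt
Leg 3: heading=217.5°, groundspeed=111.3 kt
Leg 4: heading=124.5°, groundspeed=140.2 kt
Leg 5: heading=174.7°, groundspeed=120.0 kt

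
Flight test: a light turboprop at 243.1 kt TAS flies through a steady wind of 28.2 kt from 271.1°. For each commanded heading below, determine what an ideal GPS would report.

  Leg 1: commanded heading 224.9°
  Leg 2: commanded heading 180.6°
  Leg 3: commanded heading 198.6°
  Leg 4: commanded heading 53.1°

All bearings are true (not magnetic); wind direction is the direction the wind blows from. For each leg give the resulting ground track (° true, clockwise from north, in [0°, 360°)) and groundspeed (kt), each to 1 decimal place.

Leg 1: heading 224.9°; drift -5.2° → track 219.7°, groundspeed 224.5 kt
Leg 2: heading 180.6°; drift -6.6° → track 174.0°, groundspeed 245.0 kt
Leg 3: heading 198.6°; drift -6.5° → track 192.1°, groundspeed 236.2 kt
Leg 4: heading 53.1°; drift +3.7° → track 56.8°, groundspeed 265.9 kt

Leg 1: track=219.7°, groundspeed=224.5 kt
Leg 2: track=174.0°, groundspeed=245.0 kt
Leg 3: track=192.1°, groundspeed=236.2 kt
Leg 4: track=56.8°, groundspeed=265.9 kt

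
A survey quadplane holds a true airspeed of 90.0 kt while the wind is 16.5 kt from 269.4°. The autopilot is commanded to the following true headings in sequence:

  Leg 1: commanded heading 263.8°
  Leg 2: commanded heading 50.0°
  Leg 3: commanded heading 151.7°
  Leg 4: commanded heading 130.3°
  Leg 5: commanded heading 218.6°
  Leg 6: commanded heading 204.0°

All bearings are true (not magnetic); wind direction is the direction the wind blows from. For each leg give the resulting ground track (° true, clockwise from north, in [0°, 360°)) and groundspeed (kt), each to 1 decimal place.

Leg 1: track=262.5°, groundspeed=73.6 kt
Leg 2: track=55.8°, groundspeed=103.3 kt
Leg 3: track=143.2°, groundspeed=98.8 kt
Leg 4: track=124.3°, groundspeed=103.0 kt
Leg 5: track=209.5°, groundspeed=80.6 kt
Leg 6: track=193.8°, groundspeed=84.5 kt

Leg 1: heading 263.8°; drift -1.3° → track 262.5°, groundspeed 73.6 kt
Leg 2: heading 50.0°; drift +5.8° → track 55.8°, groundspeed 103.3 kt
Leg 3: heading 151.7°; drift -8.5° → track 143.2°, groundspeed 98.8 kt
Leg 4: heading 130.3°; drift -6.0° → track 124.3°, groundspeed 103.0 kt
Leg 5: heading 218.6°; drift -9.1° → track 209.5°, groundspeed 80.6 kt
Leg 6: heading 204.0°; drift -10.2° → track 193.8°, groundspeed 84.5 kt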